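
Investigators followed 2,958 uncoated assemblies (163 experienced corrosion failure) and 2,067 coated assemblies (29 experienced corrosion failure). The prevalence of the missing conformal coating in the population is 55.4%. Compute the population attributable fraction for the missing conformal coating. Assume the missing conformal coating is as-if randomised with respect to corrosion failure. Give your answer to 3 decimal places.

PAF ≈ 0.619

p₁ = P(outcome | exposed) = 163/2958 = 0.055105
p₀ = P(outcome | unexposed) = 29/2067 = 0.01403
Overall risk P(Y=1) = π·p₁ + (1−π)·p₀ = 0.554×0.055105 + 0.446×0.01403 = 0.036785.
Under exogeneity, PAF = [P(Y=1) − p₀] / P(Y=1).
PAF = (0.036785 − 0.01403) / 0.036785 ≈ 0.6186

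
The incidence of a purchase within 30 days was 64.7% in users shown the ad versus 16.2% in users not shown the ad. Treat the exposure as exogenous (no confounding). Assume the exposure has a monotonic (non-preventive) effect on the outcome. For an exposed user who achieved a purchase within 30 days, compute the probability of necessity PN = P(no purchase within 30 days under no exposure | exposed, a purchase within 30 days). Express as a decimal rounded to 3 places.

p₁ = 0.647, p₀ = 0.162.
Under exogeneity and monotonicity, PN = (p₁ − p₀) / p₁.
PN = (0.647 − 0.162) / 0.647 = 0.485 / 0.647 ≈ 0.7496

PN ≈ 0.750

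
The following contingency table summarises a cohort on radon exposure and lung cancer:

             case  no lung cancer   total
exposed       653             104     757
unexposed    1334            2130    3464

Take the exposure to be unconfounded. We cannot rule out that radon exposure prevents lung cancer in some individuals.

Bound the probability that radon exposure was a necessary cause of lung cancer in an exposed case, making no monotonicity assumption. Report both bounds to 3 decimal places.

p₁ = P(outcome | exposed) = 653/757 = 0.86262
p₀ = P(outcome | unexposed) = 1334/3464 = 0.3851
Under exogeneity alone the bounds on PN are max{0,(p₁−p₀)/p₁} ≤ PN ≤ min{1,(1−p₀)/p₁}.
  lower = (p₁ − p₀)/p₁ = 0.47751 / 0.86262 ≈ 0.5536
  upper = min{1, (1 − p₀)/p₁} = 0.6149 / 0.86262 ≈ 0.7128

0.554 ≤ PN ≤ 0.713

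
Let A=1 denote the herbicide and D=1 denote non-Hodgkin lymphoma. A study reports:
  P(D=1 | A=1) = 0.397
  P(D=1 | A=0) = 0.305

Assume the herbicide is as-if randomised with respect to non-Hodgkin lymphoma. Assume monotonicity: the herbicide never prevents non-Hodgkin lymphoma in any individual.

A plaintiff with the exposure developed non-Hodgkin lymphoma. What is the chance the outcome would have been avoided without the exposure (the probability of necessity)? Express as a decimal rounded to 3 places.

PN ≈ 0.232

Let p₁ = 0.397, p₀ = 0.305.
Under exogeneity and monotonicity, PN = (p₁ − p₀) / p₁.
PN = (0.397 − 0.305) / 0.397 = 0.092 / 0.397 ≈ 0.2317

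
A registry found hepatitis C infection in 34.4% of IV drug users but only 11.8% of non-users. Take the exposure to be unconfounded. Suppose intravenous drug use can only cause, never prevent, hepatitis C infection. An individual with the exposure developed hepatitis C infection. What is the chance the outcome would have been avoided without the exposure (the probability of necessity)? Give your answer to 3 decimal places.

p₁ = 0.344, p₀ = 0.118.
Under exogeneity and monotonicity, PN = (p₁ − p₀) / p₁.
PN = (0.344 − 0.118) / 0.344 = 0.226 / 0.344 ≈ 0.6570

PN ≈ 0.657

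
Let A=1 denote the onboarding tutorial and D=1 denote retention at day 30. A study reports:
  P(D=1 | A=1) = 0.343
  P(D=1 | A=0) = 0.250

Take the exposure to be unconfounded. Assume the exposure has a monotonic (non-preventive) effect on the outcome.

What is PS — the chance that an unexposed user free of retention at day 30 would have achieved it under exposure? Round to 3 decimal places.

PS ≈ 0.124

Let p₁ = 0.343, p₀ = 0.25.
Under exogeneity and monotonicity, PS = (p₁ − p₀) / (1 − p₀).
PS = (0.343 − 0.25) / (1 − 0.25) = 0.093 / 0.75 ≈ 0.1240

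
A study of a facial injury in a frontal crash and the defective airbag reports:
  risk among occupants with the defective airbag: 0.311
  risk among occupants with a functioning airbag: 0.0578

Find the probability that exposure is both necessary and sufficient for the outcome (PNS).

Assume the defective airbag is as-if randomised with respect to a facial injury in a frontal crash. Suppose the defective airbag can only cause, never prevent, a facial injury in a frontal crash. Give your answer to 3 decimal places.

Let p₁ = 0.311, p₀ = 0.0578.
Under exogeneity and monotonicity, PNS = p₁ − p₀.
PNS = 0.311 − 0.0578 = 0.2532

PNS ≈ 0.253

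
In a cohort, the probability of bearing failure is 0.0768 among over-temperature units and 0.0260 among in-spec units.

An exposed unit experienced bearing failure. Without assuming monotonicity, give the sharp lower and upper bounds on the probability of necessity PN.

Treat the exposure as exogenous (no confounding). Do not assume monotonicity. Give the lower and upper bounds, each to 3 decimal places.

0.661 ≤ PN ≤ 1.000

Let p₁ = 0.0768, p₀ = 0.026.
Under exogeneity alone the bounds on PN are max{0,(p₁−p₀)/p₁} ≤ PN ≤ min{1,(1−p₀)/p₁}.
  lower = (p₁ − p₀)/p₁ = 0.0508 / 0.0768 ≈ 0.6615
  upper = min{1, (1 − p₀)/p₁} = 0.974 / 0.0768 ≈ 12.6823 → capped at 1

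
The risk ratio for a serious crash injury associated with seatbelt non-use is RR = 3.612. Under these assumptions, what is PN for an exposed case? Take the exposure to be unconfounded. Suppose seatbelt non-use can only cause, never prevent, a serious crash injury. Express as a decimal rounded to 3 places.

Under exogeneity and monotonicity, PN = (RR − 1) / RR = 1 − 1/RR.
PN = (3.612 − 1) / 3.612 = 2.612 / 3.612 ≈ 0.7231

PN ≈ 0.723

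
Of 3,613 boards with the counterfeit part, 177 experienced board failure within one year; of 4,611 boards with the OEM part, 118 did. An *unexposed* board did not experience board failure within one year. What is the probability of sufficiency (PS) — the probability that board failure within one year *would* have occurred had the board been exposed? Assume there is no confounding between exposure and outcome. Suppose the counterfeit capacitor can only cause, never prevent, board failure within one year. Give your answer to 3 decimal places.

PS ≈ 0.024

p₁ = P(outcome | exposed) = 177/3613 = 0.04899
p₀ = P(outcome | unexposed) = 118/4611 = 0.025591
Under exogeneity and monotonicity, PS = (p₁ − p₀) / (1 − p₀).
PS = (0.04899 − 0.025591) / (1 − 0.025591) = 0.023399 / 0.97441 ≈ 0.0240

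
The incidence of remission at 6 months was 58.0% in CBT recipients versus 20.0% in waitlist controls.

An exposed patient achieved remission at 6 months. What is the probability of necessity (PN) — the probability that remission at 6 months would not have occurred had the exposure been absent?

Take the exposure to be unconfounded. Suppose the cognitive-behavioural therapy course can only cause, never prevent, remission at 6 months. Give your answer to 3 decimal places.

p₁ = 0.58, p₀ = 0.2.
Under exogeneity and monotonicity, PN = (p₁ − p₀) / p₁.
PN = (0.58 − 0.2) / 0.58 = 0.38 / 0.58 ≈ 0.6552

PN ≈ 0.655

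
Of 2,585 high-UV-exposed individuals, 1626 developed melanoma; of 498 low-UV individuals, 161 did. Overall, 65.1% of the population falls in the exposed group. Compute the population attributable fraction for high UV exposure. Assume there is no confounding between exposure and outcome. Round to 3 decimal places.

p₁ = P(outcome | exposed) = 1626/2585 = 0.62901
p₀ = P(outcome | unexposed) = 161/498 = 0.32329
Overall risk P(Y=1) = π·p₁ + (1−π)·p₀ = 0.651×0.62901 + 0.349×0.32329 = 0.52232.
Under exogeneity, PAF = [P(Y=1) − p₀] / P(Y=1).
PAF = (0.52232 − 0.32329) / 0.52232 ≈ 0.3810

PAF ≈ 0.381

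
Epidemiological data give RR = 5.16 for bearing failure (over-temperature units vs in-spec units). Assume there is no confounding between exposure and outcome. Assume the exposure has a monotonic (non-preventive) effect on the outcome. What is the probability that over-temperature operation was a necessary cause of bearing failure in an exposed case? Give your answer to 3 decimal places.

PN ≈ 0.806

Under exogeneity and monotonicity, PN = (RR − 1) / RR = 1 − 1/RR.
PN = (5.16 − 1) / 5.16 = 4.16 / 5.16 ≈ 0.8062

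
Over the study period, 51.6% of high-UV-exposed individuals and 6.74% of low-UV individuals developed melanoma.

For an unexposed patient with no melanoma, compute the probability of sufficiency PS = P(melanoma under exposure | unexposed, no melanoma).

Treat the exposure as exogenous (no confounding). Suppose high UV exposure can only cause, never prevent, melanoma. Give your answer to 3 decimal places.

p₁ = 0.516, p₀ = 0.0674.
Under exogeneity and monotonicity, PS = (p₁ − p₀) / (1 − p₀).
PS = (0.516 − 0.0674) / (1 − 0.0674) = 0.4486 / 0.9326 ≈ 0.4810

PS ≈ 0.481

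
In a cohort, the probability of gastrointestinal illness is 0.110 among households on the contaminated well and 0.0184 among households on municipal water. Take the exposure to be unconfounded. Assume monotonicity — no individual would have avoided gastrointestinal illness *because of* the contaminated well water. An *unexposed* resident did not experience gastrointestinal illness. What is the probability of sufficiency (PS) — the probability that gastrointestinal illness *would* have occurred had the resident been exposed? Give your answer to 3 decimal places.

PS ≈ 0.093

Let p₁ = 0.11, p₀ = 0.0184.
Under exogeneity and monotonicity, PS = (p₁ − p₀) / (1 − p₀).
PS = (0.11 − 0.0184) / (1 − 0.0184) = 0.0916 / 0.9816 ≈ 0.0933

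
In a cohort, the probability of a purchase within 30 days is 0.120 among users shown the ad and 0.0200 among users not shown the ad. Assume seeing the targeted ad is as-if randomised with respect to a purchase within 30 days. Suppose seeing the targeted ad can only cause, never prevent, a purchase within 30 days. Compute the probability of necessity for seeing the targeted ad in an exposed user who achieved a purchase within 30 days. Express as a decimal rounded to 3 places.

PN ≈ 0.833

Let p₁ = 0.12, p₀ = 0.02.
Under exogeneity and monotonicity, PN = (p₁ − p₀) / p₁.
PN = (0.12 − 0.02) / 0.12 = 0.1 / 0.12 ≈ 0.8333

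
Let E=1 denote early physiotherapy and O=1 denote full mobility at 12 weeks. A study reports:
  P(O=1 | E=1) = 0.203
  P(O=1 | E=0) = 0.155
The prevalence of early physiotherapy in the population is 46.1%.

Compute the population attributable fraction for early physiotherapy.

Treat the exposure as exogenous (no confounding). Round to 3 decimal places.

Let p₁ = 0.203, p₀ = 0.155.
Overall risk P(Y=1) = π·p₁ + (1−π)·p₀ = 0.461×0.203 + 0.539×0.155 = 0.17713.
Under exogeneity, PAF = [P(Y=1) − p₀] / P(Y=1).
PAF = (0.17713 − 0.155) / 0.17713 ≈ 0.1249

PAF ≈ 0.125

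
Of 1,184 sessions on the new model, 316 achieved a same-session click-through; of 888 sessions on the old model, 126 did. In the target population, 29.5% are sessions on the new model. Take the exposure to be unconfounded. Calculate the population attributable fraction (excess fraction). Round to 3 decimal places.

PAF ≈ 0.206

p₁ = P(outcome | exposed) = 316/1184 = 0.26689
p₀ = P(outcome | unexposed) = 126/888 = 0.14189
Overall risk P(Y=1) = π·p₁ + (1−π)·p₀ = 0.295×0.26689 + 0.705×0.14189 = 0.17877.
Under exogeneity, PAF = [P(Y=1) − p₀] / P(Y=1).
PAF = (0.17877 − 0.14189) / 0.17877 ≈ 0.2063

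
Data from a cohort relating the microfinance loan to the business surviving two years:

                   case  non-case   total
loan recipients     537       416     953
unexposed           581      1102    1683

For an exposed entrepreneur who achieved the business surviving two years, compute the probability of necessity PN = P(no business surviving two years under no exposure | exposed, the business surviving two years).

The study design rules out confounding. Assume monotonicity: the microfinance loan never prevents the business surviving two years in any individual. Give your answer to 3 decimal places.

p₁ = P(outcome | exposed) = 537/953 = 0.56348
p₀ = P(outcome | unexposed) = 581/1683 = 0.34522
Under exogeneity and monotonicity, PN = (p₁ − p₀)/p₁.
PN = (0.56348 − 0.34522) / 0.56348 ≈ 0.3874

PN ≈ 0.387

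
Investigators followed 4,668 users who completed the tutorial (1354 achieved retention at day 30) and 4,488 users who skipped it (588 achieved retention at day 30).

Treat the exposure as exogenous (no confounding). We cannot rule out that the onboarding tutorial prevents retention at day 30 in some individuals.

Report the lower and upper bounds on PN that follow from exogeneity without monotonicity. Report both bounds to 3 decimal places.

p₁ = P(outcome | exposed) = 1354/4668 = 0.29006
p₀ = P(outcome | unexposed) = 588/4488 = 0.13102
Under exogeneity alone the bounds on PN are max{0,(p₁−p₀)/p₁} ≤ PN ≤ min{1,(1−p₀)/p₁}.
  lower = (p₁ − p₀)/p₁ = 0.15904 / 0.29006 ≈ 0.5483
  upper = min{1, (1 − p₀)/p₁} = 0.86898 / 0.29006 ≈ 2.9959 → capped at 1

0.548 ≤ PN ≤ 1.000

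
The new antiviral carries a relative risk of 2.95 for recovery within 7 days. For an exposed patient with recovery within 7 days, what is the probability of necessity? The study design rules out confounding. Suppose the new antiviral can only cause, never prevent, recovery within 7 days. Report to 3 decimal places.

PN ≈ 0.661

Under exogeneity and monotonicity, PN = (RR − 1) / RR = 1 − 1/RR.
PN = (2.95 − 1) / 2.95 = 1.95 / 2.95 ≈ 0.6610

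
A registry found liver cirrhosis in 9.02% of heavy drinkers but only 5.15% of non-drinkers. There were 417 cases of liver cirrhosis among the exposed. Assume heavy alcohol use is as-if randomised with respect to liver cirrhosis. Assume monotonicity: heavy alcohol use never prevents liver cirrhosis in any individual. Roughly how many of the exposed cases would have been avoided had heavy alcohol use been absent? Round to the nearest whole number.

about 179 cases

p₁ = 0.0902, p₀ = 0.0515.
PN = (p₁ − p₀)/p₁ = (0.0902 − 0.0515) / 0.0902 ≈ 0.42905.
Attributable cases ≈ PN × (exposed cases) = 0.42905 × 417 ≈ 178.91.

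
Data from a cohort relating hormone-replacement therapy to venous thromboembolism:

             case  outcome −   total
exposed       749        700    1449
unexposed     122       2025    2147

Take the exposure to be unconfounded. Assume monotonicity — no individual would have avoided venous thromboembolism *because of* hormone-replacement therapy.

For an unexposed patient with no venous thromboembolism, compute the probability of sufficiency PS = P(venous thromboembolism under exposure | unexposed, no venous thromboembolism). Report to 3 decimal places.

PS ≈ 0.488

p₁ = P(outcome | exposed) = 749/1449 = 0.51691
p₀ = P(outcome | unexposed) = 122/2147 = 0.056823
Under exogeneity and monotonicity, PS = (p₁ − p₀) / (1 − p₀).
PS = (0.51691 − 0.056823) / (1 − 0.056823) = 0.46008 / 0.94318 ≈ 0.4878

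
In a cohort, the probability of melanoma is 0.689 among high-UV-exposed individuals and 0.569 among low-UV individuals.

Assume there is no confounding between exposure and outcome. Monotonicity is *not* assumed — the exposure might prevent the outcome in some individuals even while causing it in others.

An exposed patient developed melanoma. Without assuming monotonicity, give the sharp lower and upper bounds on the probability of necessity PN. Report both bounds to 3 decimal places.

Let p₁ = 0.689, p₀ = 0.569.
Under exogeneity alone the bounds on PN are max{0,(p₁−p₀)/p₁} ≤ PN ≤ min{1,(1−p₀)/p₁}.
  lower = (p₁ − p₀)/p₁ = 0.12 / 0.689 ≈ 0.1742
  upper = min{1, (1 − p₀)/p₁} = 0.431 / 0.689 ≈ 0.6255

0.174 ≤ PN ≤ 0.626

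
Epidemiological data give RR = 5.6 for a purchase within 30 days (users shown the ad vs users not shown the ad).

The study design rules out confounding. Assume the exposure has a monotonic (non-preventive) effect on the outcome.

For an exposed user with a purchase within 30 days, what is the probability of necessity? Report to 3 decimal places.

PN ≈ 0.821

Under exogeneity and monotonicity, PN = (RR − 1) / RR = 1 − 1/RR.
PN = (5.6 − 1) / 5.6 = 4.6 / 5.6 ≈ 0.8214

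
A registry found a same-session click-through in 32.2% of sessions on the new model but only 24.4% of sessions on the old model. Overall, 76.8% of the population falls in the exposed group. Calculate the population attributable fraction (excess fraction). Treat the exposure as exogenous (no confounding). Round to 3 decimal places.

PAF ≈ 0.197

p₁ = 0.322, p₀ = 0.244.
Overall risk P(Y=1) = π·p₁ + (1−π)·p₀ = 0.768×0.322 + 0.232×0.244 = 0.3039.
Under exogeneity, PAF = [P(Y=1) − p₀] / P(Y=1).
PAF = (0.3039 − 0.244) / 0.3039 ≈ 0.1971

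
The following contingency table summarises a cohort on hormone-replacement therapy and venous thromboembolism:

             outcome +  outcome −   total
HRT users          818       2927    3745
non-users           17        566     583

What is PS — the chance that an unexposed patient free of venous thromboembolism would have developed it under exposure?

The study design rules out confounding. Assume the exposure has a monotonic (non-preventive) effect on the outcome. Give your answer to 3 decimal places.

PS ≈ 0.195

p₁ = P(outcome | exposed) = 818/3745 = 0.21842
p₀ = P(outcome | unexposed) = 17/583 = 0.02916
Under exogeneity and monotonicity, PS = (p₁ − p₀) / (1 − p₀).
PS = (0.21842 − 0.02916) / (1 − 0.02916) = 0.18927 / 0.97084 ≈ 0.1949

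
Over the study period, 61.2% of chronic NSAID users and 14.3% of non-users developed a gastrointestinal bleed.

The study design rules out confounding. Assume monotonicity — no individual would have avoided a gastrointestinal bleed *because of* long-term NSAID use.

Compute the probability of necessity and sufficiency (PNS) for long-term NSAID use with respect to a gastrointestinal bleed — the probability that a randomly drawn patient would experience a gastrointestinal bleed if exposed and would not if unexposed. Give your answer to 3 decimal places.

p₁ = 0.612, p₀ = 0.143.
Under exogeneity and monotonicity, PNS = p₁ − p₀.
PNS = 0.612 − 0.143 = 0.469

PNS ≈ 0.469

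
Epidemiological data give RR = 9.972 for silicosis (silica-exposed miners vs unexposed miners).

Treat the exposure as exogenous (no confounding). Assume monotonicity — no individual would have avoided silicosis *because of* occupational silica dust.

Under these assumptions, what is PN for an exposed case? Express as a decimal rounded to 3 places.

PN ≈ 0.900

Under exogeneity and monotonicity, PN = (RR − 1) / RR = 1 − 1/RR.
PN = (9.972 − 1) / 9.972 = 8.972 / 9.972 ≈ 0.8997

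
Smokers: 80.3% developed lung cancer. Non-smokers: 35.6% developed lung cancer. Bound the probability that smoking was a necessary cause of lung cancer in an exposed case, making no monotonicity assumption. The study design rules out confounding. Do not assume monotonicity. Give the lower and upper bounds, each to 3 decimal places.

p₁ = 0.803, p₀ = 0.356.
Under exogeneity alone the bounds on PN are max{0,(p₁−p₀)/p₁} ≤ PN ≤ min{1,(1−p₀)/p₁}.
  lower = (p₁ − p₀)/p₁ = 0.447 / 0.803 ≈ 0.5567
  upper = min{1, (1 − p₀)/p₁} = 0.644 / 0.803 ≈ 0.8020

0.557 ≤ PN ≤ 0.802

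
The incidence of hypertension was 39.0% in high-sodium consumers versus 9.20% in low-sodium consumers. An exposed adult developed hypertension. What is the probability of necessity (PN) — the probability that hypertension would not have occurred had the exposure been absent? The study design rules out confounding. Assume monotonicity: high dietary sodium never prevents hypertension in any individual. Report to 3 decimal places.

PN ≈ 0.764

p₁ = 0.39, p₀ = 0.092.
Under exogeneity and monotonicity, PN = (p₁ − p₀) / p₁.
PN = (0.39 − 0.092) / 0.39 = 0.298 / 0.39 ≈ 0.7641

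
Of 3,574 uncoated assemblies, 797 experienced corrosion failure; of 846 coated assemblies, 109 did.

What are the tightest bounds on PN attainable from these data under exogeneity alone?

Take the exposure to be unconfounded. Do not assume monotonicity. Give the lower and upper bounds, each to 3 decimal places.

0.422 ≤ PN ≤ 1.000

p₁ = P(outcome | exposed) = 797/3574 = 0.223
p₀ = P(outcome | unexposed) = 109/846 = 0.12884
Under exogeneity alone the bounds on PN are max{0,(p₁−p₀)/p₁} ≤ PN ≤ min{1,(1−p₀)/p₁}.
  lower = (p₁ − p₀)/p₁ = 0.094158 / 0.223 ≈ 0.4222
  upper = min{1, (1 − p₀)/p₁} = 0.87116 / 0.223 ≈ 3.9065 → capped at 1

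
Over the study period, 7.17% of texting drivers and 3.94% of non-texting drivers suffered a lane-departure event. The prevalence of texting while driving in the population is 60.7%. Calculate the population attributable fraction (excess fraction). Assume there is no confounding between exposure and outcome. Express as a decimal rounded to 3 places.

p₁ = 0.0717, p₀ = 0.0394.
Overall risk P(Y=1) = π·p₁ + (1−π)·p₀ = 0.607×0.0717 + 0.393×0.0394 = 0.059006.
Under exogeneity, PAF = [P(Y=1) − p₀] / P(Y=1).
PAF = (0.059006 − 0.0394) / 0.059006 ≈ 0.3323

PAF ≈ 0.332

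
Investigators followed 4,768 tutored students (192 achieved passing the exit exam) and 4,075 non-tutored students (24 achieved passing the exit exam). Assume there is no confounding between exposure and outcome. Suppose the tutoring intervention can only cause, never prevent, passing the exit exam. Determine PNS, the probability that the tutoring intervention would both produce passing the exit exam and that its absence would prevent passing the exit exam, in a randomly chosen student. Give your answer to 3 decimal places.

PNS ≈ 0.034

p₁ = P(outcome | exposed) = 192/4768 = 0.040268
p₀ = P(outcome | unexposed) = 24/4075 = 0.0058896
Under exogeneity and monotonicity, PNS = p₁ − p₀.
PNS = 0.040268 − 0.0058896 = 0.034379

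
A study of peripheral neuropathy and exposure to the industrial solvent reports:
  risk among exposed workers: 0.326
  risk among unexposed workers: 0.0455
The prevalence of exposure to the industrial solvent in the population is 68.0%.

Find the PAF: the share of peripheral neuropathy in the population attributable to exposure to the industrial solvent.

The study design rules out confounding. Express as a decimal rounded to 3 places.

Let p₁ = 0.326, p₀ = 0.0455.
Overall risk P(Y=1) = π·p₁ + (1−π)·p₀ = 0.68×0.326 + 0.32×0.0455 = 0.23624.
Under exogeneity, PAF = [P(Y=1) − p₀] / P(Y=1).
PAF = (0.23624 − 0.0455) / 0.23624 ≈ 0.8074

PAF ≈ 0.807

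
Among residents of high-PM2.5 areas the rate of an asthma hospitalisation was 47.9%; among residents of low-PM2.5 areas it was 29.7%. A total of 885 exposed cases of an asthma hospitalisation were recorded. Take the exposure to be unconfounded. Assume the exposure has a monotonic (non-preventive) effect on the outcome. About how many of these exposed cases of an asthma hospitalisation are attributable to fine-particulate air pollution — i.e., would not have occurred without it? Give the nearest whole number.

about 336 cases

p₁ = 0.479, p₀ = 0.297.
PN = (p₁ − p₀)/p₁ = (0.479 − 0.297) / 0.479 ≈ 0.37996.
Attributable cases ≈ PN × (exposed cases) = 0.37996 × 885 ≈ 336.26.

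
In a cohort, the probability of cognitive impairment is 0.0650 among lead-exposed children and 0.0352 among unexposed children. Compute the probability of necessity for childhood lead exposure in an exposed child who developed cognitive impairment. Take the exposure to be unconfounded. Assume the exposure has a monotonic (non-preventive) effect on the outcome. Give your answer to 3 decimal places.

PN ≈ 0.458

Let p₁ = 0.065, p₀ = 0.0352.
Under exogeneity and monotonicity, PN = (p₁ − p₀) / p₁.
PN = (0.065 − 0.0352) / 0.065 = 0.0298 / 0.065 ≈ 0.4585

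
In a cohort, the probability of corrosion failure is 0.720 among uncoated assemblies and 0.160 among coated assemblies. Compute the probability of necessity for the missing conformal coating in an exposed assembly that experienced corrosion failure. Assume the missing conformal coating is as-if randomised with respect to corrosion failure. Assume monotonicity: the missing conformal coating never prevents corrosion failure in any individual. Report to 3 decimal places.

Let p₁ = 0.72, p₀ = 0.16.
Under exogeneity and monotonicity, PN = (p₁ − p₀) / p₁.
PN = (0.72 − 0.16) / 0.72 = 0.56 / 0.72 ≈ 0.7778

PN ≈ 0.778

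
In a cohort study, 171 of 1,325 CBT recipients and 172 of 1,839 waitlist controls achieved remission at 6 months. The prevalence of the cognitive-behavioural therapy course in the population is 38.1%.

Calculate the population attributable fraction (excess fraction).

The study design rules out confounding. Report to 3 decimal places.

PAF ≈ 0.126

p₁ = P(outcome | exposed) = 171/1325 = 0.12906
p₀ = P(outcome | unexposed) = 172/1839 = 0.093529
Overall risk P(Y=1) = π·p₁ + (1−π)·p₀ = 0.381×0.12906 + 0.619×0.093529 = 0.10707.
Under exogeneity, PAF = [P(Y=1) − p₀] / P(Y=1).
PAF = (0.10707 − 0.093529) / 0.10707 ≈ 0.1264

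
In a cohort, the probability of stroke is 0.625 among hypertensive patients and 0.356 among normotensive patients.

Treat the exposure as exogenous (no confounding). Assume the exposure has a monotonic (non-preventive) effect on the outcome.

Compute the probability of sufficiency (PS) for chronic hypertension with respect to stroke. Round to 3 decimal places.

Let p₁ = 0.625, p₀ = 0.356.
Under exogeneity and monotonicity, PS = (p₁ − p₀) / (1 − p₀).
PS = (0.625 − 0.356) / (1 − 0.356) = 0.269 / 0.644 ≈ 0.4177

PS ≈ 0.418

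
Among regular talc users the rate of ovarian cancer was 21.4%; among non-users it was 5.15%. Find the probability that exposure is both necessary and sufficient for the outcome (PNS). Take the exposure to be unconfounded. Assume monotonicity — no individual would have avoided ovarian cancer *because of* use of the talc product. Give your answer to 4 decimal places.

p₁ = 0.214, p₀ = 0.0515.
Under exogeneity and monotonicity, PNS = p₁ − p₀.
PNS = 0.214 − 0.0515 = 0.1625

PNS ≈ 0.1625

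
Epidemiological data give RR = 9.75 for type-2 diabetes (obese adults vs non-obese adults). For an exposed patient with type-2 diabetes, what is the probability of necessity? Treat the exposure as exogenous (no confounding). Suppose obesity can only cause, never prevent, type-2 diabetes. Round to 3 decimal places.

PN ≈ 0.897

Under exogeneity and monotonicity, PN = (RR − 1) / RR = 1 − 1/RR.
PN = (9.75 − 1) / 9.75 = 8.75 / 9.75 ≈ 0.8974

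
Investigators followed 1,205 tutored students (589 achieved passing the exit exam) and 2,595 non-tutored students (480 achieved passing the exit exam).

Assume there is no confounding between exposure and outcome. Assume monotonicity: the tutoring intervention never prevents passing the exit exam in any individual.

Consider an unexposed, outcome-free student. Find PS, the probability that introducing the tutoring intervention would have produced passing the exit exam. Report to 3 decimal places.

p₁ = P(outcome | exposed) = 589/1205 = 0.4888
p₀ = P(outcome | unexposed) = 480/2595 = 0.18497
Under exogeneity and monotonicity, PS = (p₁ − p₀) / (1 − p₀).
PS = (0.4888 − 0.18497) / (1 − 0.18497) = 0.30383 / 0.81503 ≈ 0.3728

PS ≈ 0.373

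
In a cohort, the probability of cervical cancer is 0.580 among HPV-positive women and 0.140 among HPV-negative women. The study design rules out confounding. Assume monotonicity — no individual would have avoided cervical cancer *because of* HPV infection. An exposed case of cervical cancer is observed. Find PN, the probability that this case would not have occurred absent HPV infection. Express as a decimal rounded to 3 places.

PN ≈ 0.759

Let p₁ = 0.58, p₀ = 0.14.
Under exogeneity and monotonicity, PN = (p₁ − p₀) / p₁.
PN = (0.58 − 0.14) / 0.58 = 0.44 / 0.58 ≈ 0.7586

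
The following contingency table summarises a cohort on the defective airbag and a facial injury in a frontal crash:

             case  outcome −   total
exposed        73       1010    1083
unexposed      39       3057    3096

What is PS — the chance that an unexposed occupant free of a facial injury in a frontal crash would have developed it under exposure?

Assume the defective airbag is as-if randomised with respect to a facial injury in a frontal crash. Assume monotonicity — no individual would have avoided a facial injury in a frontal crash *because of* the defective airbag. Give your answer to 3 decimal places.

PS ≈ 0.056

p₁ = P(outcome | exposed) = 73/1083 = 0.067405
p₀ = P(outcome | unexposed) = 39/3096 = 0.012597
Under exogeneity and monotonicity, PS = (p₁ − p₀) / (1 − p₀).
PS = (0.067405 − 0.012597) / (1 − 0.012597) = 0.054808 / 0.9874 ≈ 0.0555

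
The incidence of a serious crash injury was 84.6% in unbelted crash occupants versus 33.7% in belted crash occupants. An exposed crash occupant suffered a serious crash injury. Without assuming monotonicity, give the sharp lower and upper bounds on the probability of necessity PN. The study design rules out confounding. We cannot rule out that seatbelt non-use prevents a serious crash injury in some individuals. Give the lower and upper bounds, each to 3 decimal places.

0.602 ≤ PN ≤ 0.784

p₁ = 0.846, p₀ = 0.337.
Under exogeneity alone the bounds on PN are max{0,(p₁−p₀)/p₁} ≤ PN ≤ min{1,(1−p₀)/p₁}.
  lower = (p₁ − p₀)/p₁ = 0.509 / 0.846 ≈ 0.6017
  upper = min{1, (1 − p₀)/p₁} = 0.663 / 0.846 ≈ 0.7837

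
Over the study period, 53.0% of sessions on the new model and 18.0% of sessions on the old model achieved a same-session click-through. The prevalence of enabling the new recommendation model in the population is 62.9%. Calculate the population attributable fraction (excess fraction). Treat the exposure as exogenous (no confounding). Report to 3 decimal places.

PAF ≈ 0.550

p₁ = 0.53, p₀ = 0.18.
Overall risk P(Y=1) = π·p₁ + (1−π)·p₀ = 0.629×0.53 + 0.371×0.18 = 0.40015.
Under exogeneity, PAF = [P(Y=1) − p₀] / P(Y=1).
PAF = (0.40015 − 0.18) / 0.40015 ≈ 0.5502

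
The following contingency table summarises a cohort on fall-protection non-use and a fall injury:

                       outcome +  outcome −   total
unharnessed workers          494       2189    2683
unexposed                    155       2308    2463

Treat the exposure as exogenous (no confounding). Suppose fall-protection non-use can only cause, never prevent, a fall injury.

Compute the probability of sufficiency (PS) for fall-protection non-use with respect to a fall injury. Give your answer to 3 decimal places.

PS ≈ 0.129

p₁ = P(outcome | exposed) = 494/2683 = 0.18412
p₀ = P(outcome | unexposed) = 155/2463 = 0.062931
Under exogeneity and monotonicity, PS = (p₁ − p₀) / (1 − p₀).
PS = (0.18412 − 0.062931) / (1 − 0.062931) = 0.12119 / 0.93707 ≈ 0.1293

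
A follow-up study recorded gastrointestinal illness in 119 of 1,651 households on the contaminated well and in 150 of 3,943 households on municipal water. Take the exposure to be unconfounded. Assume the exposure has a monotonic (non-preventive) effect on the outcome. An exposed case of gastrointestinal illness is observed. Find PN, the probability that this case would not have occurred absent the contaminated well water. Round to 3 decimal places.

PN ≈ 0.472

p₁ = P(outcome | exposed) = 119/1651 = 0.072078
p₀ = P(outcome | unexposed) = 150/3943 = 0.038042
Under exogeneity and monotonicity, PN = (p₁ − p₀) / p₁.
PN = (0.072078 − 0.038042) / 0.072078 = 0.034035 / 0.072078 ≈ 0.4722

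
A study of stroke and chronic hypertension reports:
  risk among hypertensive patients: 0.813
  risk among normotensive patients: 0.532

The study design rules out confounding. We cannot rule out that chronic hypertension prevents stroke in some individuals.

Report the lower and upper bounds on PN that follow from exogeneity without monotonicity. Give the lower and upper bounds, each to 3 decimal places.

0.346 ≤ PN ≤ 0.576

Let p₁ = 0.813, p₀ = 0.532.
Under exogeneity alone the bounds on PN are max{0,(p₁−p₀)/p₁} ≤ PN ≤ min{1,(1−p₀)/p₁}.
  lower = (p₁ − p₀)/p₁ = 0.281 / 0.813 ≈ 0.3456
  upper = min{1, (1 − p₀)/p₁} = 0.468 / 0.813 ≈ 0.5756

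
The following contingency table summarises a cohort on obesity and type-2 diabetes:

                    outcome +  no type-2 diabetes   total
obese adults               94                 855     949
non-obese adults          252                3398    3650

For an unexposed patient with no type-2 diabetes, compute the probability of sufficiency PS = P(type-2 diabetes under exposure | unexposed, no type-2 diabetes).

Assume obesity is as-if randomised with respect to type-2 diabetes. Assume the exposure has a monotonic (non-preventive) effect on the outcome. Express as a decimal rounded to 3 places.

PS ≈ 0.032

p₁ = P(outcome | exposed) = 94/949 = 0.099052
p₀ = P(outcome | unexposed) = 252/3650 = 0.069041
Under exogeneity and monotonicity, PS = (p₁ − p₀)/(1 − p₀).
PS = (0.099052 − 0.069041) / 0.93096 ≈ 0.0322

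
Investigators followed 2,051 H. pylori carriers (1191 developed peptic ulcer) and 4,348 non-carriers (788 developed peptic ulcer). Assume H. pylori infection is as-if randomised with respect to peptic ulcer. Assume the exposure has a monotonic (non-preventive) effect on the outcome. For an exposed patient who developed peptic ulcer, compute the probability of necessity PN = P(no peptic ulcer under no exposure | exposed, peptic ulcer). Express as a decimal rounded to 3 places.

p₁ = P(outcome | exposed) = 1191/2051 = 0.58069
p₀ = P(outcome | unexposed) = 788/4348 = 0.18123
Under exogeneity and monotonicity, PN = (p₁ − p₀) / p₁.
PN = (0.58069 − 0.18123) / 0.58069 = 0.39946 / 0.58069 ≈ 0.6879

PN ≈ 0.688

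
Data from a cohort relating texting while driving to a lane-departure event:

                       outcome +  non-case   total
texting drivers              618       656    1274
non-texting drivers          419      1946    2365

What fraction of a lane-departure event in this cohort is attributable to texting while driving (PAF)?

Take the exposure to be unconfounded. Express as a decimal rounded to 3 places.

PAF ≈ 0.378

p₁ = P(outcome | exposed) = 618/1274 = 0.48509
p₀ = P(outcome | unexposed) = 419/2365 = 0.17717
Exposure prevalence π = 1274/3639 = 0.3501; overall risk P(Y=1) = 0.28497.
Under exogeneity, PAF = [P(Y=1) − p₀]/P(Y=1).
PAF = (0.28497 − 0.17717) / 0.28497 ≈ 0.3783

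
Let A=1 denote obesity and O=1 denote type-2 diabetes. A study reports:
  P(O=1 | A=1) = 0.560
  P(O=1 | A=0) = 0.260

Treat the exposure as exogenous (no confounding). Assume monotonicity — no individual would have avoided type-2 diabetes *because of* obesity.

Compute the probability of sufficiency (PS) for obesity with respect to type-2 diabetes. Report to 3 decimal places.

Let p₁ = 0.56, p₀ = 0.26.
Under exogeneity and monotonicity, PS = (p₁ − p₀) / (1 − p₀).
PS = (0.56 − 0.26) / (1 − 0.26) = 0.3 / 0.74 ≈ 0.4054

PS ≈ 0.405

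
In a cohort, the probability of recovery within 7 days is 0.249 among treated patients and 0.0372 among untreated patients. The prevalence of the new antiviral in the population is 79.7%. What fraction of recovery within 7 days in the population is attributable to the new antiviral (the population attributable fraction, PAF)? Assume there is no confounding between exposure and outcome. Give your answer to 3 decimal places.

PAF ≈ 0.819

Let p₁ = 0.249, p₀ = 0.0372.
Overall risk P(Y=1) = π·p₁ + (1−π)·p₀ = 0.797×0.249 + 0.203×0.0372 = 0.206.
Under exogeneity, PAF = [P(Y=1) − p₀] / P(Y=1).
PAF = (0.206 − 0.0372) / 0.206 ≈ 0.8194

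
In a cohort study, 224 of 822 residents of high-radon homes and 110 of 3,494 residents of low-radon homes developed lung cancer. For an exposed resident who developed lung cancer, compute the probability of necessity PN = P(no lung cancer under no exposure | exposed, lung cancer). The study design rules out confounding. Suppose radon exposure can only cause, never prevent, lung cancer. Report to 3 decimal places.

p₁ = P(outcome | exposed) = 224/822 = 0.27251
p₀ = P(outcome | unexposed) = 110/3494 = 0.031483
Under exogeneity and monotonicity, PN = (p₁ − p₀) / p₁.
PN = (0.27251 − 0.031483) / 0.27251 = 0.24102 / 0.27251 ≈ 0.8845

PN ≈ 0.884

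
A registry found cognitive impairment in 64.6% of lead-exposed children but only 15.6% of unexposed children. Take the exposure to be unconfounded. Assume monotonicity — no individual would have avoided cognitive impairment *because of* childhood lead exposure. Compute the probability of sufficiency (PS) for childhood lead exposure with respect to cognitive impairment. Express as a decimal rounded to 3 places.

PS ≈ 0.581

p₁ = 0.646, p₀ = 0.156.
Under exogeneity and monotonicity, PS = (p₁ − p₀) / (1 − p₀).
PS = (0.646 − 0.156) / (1 − 0.156) = 0.49 / 0.844 ≈ 0.5806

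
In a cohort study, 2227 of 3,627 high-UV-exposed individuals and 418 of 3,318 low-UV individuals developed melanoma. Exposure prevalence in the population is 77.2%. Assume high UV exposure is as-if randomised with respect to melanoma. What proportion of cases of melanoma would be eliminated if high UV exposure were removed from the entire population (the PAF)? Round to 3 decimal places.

p₁ = P(outcome | exposed) = 2227/3627 = 0.61401
p₀ = P(outcome | unexposed) = 418/3318 = 0.12598
Overall risk P(Y=1) = π·p₁ + (1−π)·p₀ = 0.772×0.61401 + 0.228×0.12598 = 0.50274.
Under exogeneity, PAF = [P(Y=1) − p₀] / P(Y=1).
PAF = (0.50274 − 0.12598) / 0.50274 ≈ 0.7494

PAF ≈ 0.749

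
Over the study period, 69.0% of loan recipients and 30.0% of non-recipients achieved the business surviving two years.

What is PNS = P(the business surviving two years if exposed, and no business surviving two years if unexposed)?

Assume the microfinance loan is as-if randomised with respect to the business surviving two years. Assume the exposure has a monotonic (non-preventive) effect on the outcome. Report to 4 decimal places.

PNS ≈ 0.3900

p₁ = 0.69, p₀ = 0.3.
Under exogeneity and monotonicity, PNS = p₁ − p₀.
PNS = 0.69 − 0.3 = 0.39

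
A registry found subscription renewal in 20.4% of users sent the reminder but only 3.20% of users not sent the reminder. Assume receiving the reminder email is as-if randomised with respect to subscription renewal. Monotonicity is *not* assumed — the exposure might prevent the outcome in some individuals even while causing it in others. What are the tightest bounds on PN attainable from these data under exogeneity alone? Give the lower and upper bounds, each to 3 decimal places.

p₁ = 0.204, p₀ = 0.032.
Under exogeneity alone the bounds on PN are max{0,(p₁−p₀)/p₁} ≤ PN ≤ min{1,(1−p₀)/p₁}.
  lower = (p₁ − p₀)/p₁ = 0.172 / 0.204 ≈ 0.8431
  upper = min{1, (1 − p₀)/p₁} = 0.968 / 0.204 ≈ 4.7451 → capped at 1

0.843 ≤ PN ≤ 1.000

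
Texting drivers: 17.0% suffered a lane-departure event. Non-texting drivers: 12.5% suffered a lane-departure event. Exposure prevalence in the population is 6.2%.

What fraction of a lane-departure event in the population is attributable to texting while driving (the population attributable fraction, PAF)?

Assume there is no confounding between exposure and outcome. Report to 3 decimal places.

p₁ = 0.17, p₀ = 0.125.
Overall risk P(Y=1) = π·p₁ + (1−π)·p₀ = 0.062×0.17 + 0.938×0.125 = 0.12779.
Under exogeneity, PAF = [P(Y=1) − p₀] / P(Y=1).
PAF = (0.12779 − 0.125) / 0.12779 ≈ 0.0218

PAF ≈ 0.022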